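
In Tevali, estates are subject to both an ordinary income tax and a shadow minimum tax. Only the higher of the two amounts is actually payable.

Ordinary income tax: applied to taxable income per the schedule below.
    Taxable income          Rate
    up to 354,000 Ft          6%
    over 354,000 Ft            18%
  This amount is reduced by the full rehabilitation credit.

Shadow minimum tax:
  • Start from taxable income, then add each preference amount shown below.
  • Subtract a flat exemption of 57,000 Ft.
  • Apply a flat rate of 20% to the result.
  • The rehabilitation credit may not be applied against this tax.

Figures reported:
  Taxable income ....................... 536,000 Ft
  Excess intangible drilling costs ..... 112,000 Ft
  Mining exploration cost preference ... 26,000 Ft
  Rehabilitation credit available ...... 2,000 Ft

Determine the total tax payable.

Ordinary income tax:
  354,000 Ft × 6% = 21,240 Ft
  182,000 Ft × 18% = 32,760 Ft
  → 54,000 Ft
  Less rehabilitation credit 2,000 Ft → 52,000 Ft

Shadow minimum tax:
  Adjusted income: 536,000 Ft + 112,000 Ft + 26,000 Ft = 674,000 Ft
  Less exemption 57,000 Ft → base 617,000 Ft
  617,000 Ft × 20% = 123,400 Ft

123,400 Ft > 52,000 Ft, so the shadow minimum tax is the binding amount.

123,400 Ft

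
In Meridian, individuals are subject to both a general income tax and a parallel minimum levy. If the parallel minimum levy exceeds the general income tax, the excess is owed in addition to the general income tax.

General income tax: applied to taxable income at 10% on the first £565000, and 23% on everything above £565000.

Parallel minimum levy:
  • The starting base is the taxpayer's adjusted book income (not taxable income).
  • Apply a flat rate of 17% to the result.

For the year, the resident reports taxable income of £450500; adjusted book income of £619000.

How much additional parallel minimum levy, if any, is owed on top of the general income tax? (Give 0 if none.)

£60180

Parallel minimum levy:
  Base (adjusted book income): £619000
  £619000 × 17% = £105230

General income tax:
  £450500 × 10% = £45050

Excess of parallel minimum levy over general income tax: £105230 − £45050 = £60180.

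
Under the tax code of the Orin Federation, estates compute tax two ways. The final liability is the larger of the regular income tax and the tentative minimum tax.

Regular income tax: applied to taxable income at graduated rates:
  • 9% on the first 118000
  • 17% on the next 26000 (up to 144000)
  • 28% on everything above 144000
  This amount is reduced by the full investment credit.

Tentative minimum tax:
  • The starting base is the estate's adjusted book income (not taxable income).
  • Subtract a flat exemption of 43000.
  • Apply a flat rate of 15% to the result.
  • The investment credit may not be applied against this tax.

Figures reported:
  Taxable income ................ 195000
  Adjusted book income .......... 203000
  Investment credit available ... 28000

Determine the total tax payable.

24000

Tentative minimum tax:
  Base (adjusted book income): 203000
  Less exemption 43000 → base 160000
  160000 × 15% = 24000

Regular income tax:
  118000 × 9% = 10620
  26000 × 17% = 4420
  51000 × 28% = 14280
  → 29320
  Less investment credit 28000 → 1320

24000 > 1320, so the tentative minimum tax is the binding amount.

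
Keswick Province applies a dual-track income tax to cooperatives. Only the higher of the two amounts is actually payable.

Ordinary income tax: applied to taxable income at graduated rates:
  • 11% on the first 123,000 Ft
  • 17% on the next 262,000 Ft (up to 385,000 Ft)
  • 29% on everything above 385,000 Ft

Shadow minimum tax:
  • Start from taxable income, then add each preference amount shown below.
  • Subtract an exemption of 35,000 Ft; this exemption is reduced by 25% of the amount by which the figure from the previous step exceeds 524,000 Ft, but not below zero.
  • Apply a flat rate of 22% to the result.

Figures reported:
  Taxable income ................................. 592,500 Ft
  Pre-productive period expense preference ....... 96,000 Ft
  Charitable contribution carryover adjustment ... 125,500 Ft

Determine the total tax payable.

Ordinary income tax:
  123,000 Ft × 11% = 13,530 Ft
  262,000 Ft × 17% = 44,540 Ft
  207,500 Ft × 29% = 60,175 Ft
  → 118,245 Ft

Shadow minimum tax:
  Adjusted income: 592,500 Ft + 96,000 Ft + 125,500 Ft = 814,000 Ft
  Exemption: 25% × (814,000 Ft − 524,000 Ft) = 72,500 Ft ≥ 35,000 Ft, so the exemption is fully phased out
  Base: 814,000 Ft − 0 Ft = 814,000 Ft
  814,000 Ft × 22% = 179,080 Ft

179,080 Ft > 118,245 Ft, so the shadow minimum tax is the binding amount.

179,080 Ft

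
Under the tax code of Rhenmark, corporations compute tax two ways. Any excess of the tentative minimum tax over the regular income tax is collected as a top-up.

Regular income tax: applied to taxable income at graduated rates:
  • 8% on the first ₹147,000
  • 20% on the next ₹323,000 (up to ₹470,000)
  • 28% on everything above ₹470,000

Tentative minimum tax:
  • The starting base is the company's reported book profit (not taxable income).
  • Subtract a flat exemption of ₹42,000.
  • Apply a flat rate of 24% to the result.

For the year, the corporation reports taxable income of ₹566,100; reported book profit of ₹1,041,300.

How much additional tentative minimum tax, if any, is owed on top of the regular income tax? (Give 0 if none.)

Tentative minimum tax:
  Base (reported book profit): ₹1,041,300
  Less exemption ₹42,000 → base ₹999,300
  ₹999,300 × 24% = ₹239,832

Regular income tax:
  ₹147,000 × 8% = ₹11,760
  ₹323,000 × 20% = ₹64,600
  ₹96,100 × 28% = ₹26,908
  → ₹103,268

Excess of tentative minimum tax over regular income tax: ₹239,832 − ₹103,268 = ₹136,564.

₹136,564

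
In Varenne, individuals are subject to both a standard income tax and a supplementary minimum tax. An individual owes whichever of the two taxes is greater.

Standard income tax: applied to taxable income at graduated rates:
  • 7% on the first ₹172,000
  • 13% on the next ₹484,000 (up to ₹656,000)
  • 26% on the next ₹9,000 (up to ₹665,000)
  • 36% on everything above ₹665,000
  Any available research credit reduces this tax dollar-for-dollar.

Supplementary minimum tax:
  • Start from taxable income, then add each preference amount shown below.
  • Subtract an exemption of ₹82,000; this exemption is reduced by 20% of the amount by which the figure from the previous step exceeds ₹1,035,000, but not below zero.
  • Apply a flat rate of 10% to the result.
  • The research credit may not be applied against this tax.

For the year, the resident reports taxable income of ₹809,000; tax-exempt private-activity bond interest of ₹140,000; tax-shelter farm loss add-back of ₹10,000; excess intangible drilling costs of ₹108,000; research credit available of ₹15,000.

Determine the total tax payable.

₹114,140

Supplementary minimum tax:
  Adjusted income: ₹809,000 + ₹140,000 + ₹10,000 + ₹108,000 = ₹1,067,000
  Exemption: ₹82,000 − 20% × (₹1,067,000 − ₹1,035,000) = ₹82,000 − ₹6,400 = ₹75,600
  Base: ₹1,067,000 − ₹75,600 = ₹991,400
  ₹991,400 × 10% = ₹99,140

Standard income tax:
  ₹172,000 × 7% = ₹12,040
  ₹484,000 × 13% = ₹62,920
  ₹9,000 × 26% = ₹2,340
  ₹144,000 × 36% = ₹51,840
  → ₹129,140
  Less research credit ₹15,000 → ₹114,140

₹114,140 > ₹99,140, so the standard income tax governs.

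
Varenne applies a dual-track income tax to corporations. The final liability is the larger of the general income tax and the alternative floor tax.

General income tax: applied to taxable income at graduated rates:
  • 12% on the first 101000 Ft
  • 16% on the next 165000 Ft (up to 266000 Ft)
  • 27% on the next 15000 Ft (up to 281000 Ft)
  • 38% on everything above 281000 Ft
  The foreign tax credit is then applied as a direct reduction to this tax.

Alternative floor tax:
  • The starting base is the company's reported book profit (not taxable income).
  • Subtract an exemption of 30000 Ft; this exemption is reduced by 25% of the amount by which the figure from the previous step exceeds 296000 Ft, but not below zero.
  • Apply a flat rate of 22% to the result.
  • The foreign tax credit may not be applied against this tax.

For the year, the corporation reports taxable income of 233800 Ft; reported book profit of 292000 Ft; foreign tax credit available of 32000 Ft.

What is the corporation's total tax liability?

Alternative floor tax:
  Base (reported book profit): 292000 Ft
  Exemption: 292000 Ft ≤ 296000 Ft, so full 30000 Ft applies
  Base: 292000 Ft − 30000 Ft = 262000 Ft
  262000 Ft × 22% = 57640 Ft

General income tax:
  101000 Ft × 12% = 12120 Ft
  132800 Ft × 16% = 21248 Ft
  → 33368 Ft
  Less foreign tax credit 32000 Ft → 1368 Ft

57640 Ft > 1368 Ft, so the alternative floor tax is the binding amount.

57640 Ft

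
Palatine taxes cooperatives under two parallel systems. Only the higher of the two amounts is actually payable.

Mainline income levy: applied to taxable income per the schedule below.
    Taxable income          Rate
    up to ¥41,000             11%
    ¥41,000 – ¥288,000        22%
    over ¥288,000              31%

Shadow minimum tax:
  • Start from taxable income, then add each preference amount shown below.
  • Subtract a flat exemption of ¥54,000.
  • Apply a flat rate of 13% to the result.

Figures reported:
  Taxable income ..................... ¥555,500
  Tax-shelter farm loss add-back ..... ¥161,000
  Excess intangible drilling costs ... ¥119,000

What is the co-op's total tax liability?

¥141,775

Shadow minimum tax:
  Adjusted income: ¥555,500 + ¥161,000 + ¥119,000 = ¥835,500
  Less exemption ¥54,000 → base ¥781,500
  ¥781,500 × 13% = ¥101,595

Mainline income levy:
  ¥41,000 × 11% = ¥4,510
  ¥247,000 × 22% = ¥54,340
  ¥267,500 × 31% = ¥82,925
  → ¥141,775

¥141,775 > ¥101,595, so the mainline income levy governs.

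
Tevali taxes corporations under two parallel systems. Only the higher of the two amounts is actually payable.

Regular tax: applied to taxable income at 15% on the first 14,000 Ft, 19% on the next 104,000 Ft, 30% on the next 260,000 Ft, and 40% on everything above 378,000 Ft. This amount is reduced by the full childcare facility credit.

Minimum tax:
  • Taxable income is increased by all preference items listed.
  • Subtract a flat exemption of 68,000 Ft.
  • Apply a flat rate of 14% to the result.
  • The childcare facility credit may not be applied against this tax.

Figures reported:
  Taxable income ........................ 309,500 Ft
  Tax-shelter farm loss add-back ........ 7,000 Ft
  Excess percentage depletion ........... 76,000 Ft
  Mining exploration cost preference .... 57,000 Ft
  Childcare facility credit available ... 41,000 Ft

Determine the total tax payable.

53,410 Ft

Regular tax:
  14,000 Ft × 15% = 2,100 Ft
  104,000 Ft × 19% = 19,760 Ft
  191,500 Ft × 30% = 57,450 Ft
  → 79,310 Ft
  Less childcare facility credit 41,000 Ft → 38,310 Ft

Minimum tax:
  Adjusted income: 309,500 Ft + 7,000 Ft + 76,000 Ft + 57,000 Ft = 449,500 Ft
  Less exemption 68,000 Ft → base 381,500 Ft
  381,500 Ft × 14% = 53,410 Ft

53,410 Ft > 38,310 Ft, so the minimum tax is the binding amount.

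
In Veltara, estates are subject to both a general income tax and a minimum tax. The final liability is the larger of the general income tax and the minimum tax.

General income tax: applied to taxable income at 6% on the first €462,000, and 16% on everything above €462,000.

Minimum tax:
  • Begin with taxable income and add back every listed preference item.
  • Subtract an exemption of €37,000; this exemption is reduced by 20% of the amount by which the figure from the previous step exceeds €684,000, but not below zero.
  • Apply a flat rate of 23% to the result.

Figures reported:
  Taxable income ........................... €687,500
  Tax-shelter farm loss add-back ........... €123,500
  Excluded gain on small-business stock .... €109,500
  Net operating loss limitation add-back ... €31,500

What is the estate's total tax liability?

€218,960

General income tax:
  €462,000 × 6% = €27,720
  €225,500 × 16% = €36,080
  → €63,800

Minimum tax:
  Adjusted income: €687,500 + €123,500 + €109,500 + €31,500 = €952,000
  Exemption: 20% × (€952,000 − €684,000) = €53,600 ≥ €37,000, so the exemption is fully phased out
  Base: €952,000 − €0 = €952,000
  €952,000 × 23% = €218,960

€218,960 > €63,800, so the minimum tax is the binding amount.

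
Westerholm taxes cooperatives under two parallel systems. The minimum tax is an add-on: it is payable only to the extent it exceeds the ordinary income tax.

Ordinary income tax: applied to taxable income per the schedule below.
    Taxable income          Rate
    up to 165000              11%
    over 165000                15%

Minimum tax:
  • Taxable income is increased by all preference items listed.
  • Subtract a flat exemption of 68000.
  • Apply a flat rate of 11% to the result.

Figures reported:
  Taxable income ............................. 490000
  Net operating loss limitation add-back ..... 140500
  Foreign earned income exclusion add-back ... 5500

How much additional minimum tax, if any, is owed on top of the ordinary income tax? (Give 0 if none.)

Minimum tax:
  Adjusted income: 490000 + 140500 + 5500 = 636000
  Less exemption 68000 → base 568000
  568000 × 11% = 62480

Ordinary income tax:
  165000 × 11% = 18150
  325000 × 15% = 48750
  → 66900

62480 ≤ 66900, so no add-on is due.

0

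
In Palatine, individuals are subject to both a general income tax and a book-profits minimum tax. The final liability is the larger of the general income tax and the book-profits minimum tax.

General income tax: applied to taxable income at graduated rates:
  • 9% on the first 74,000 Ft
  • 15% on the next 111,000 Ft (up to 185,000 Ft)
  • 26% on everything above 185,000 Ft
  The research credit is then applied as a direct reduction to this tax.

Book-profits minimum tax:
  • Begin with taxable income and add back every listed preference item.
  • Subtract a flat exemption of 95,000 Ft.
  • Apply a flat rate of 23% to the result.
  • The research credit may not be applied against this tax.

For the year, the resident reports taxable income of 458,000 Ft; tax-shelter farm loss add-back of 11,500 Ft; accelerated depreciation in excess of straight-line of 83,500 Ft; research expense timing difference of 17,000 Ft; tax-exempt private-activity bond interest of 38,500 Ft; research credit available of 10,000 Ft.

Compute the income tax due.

Book-profits minimum tax:
  Adjusted income: 458,000 Ft + 11,500 Ft + 83,500 Ft + 17,000 Ft + 38,500 Ft = 608,500 Ft
  Less exemption 95,000 Ft → base 513,500 Ft
  513,500 Ft × 23% = 118,105 Ft

General income tax:
  74,000 Ft × 9% = 6,660 Ft
  111,000 Ft × 15% = 16,650 Ft
  273,000 Ft × 26% = 70,980 Ft
  → 94,290 Ft
  Less research credit 10,000 Ft → 84,290 Ft

118,105 Ft > 84,290 Ft, so the book-profits minimum tax is the binding amount.

118,105 Ft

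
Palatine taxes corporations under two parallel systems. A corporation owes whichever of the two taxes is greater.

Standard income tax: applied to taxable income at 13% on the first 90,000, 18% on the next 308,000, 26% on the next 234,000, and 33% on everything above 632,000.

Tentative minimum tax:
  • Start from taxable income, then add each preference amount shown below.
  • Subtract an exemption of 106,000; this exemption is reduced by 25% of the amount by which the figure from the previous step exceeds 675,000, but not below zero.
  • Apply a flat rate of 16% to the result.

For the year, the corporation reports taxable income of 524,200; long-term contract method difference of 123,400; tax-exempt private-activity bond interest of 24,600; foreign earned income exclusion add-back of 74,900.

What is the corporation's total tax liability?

105,460

Standard income tax:
  90,000 × 13% = 11,700
  308,000 × 18% = 55,440
  126,200 × 26% = 32,812
  → 99,952

Tentative minimum tax:
  Adjusted income: 524,200 + 123,400 + 24,600 + 74,900 = 747,100
  Exemption: 106,000 − 25% × (747,100 − 675,000) = 106,000 − 18,025 = 87,975
  Base: 747,100 − 87,975 = 659,125
  659,125 × 16% = 105,460

105,460 > 99,952, so the tentative minimum tax is the binding amount.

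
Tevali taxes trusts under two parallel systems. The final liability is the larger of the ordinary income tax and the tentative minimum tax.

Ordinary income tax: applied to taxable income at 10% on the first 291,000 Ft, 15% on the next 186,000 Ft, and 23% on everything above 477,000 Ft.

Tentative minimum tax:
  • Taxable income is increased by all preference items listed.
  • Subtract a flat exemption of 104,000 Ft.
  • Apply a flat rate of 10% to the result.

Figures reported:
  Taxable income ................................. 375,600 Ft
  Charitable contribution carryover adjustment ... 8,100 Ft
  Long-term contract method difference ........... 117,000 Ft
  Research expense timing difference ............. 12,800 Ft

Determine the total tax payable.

41,790 Ft

Tentative minimum tax:
  Adjusted income: 375,600 Ft + 8,100 Ft + 117,000 Ft + 12,800 Ft = 513,500 Ft
  Less exemption 104,000 Ft → base 409,500 Ft
  409,500 Ft × 10% = 40,950 Ft

Ordinary income tax:
  291,000 Ft × 10% = 29,100 Ft
  84,600 Ft × 15% = 12,690 Ft
  → 41,790 Ft

41,790 Ft > 40,950 Ft, so the ordinary income tax governs.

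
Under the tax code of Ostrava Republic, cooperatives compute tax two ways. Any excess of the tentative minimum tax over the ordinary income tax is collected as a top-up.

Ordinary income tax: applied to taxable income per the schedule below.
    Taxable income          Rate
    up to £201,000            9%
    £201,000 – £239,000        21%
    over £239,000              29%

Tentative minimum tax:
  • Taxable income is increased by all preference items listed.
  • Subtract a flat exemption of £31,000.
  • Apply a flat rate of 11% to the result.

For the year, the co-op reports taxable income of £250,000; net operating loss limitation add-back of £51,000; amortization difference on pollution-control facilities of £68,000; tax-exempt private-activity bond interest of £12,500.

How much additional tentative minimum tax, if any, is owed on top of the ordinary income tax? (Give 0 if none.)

£9,295

Ordinary income tax:
  £201,000 × 9% = £18,090
  £38,000 × 21% = £7,980
  £11,000 × 29% = £3,190
  → £29,260

Tentative minimum tax:
  Adjusted income: £250,000 + £51,000 + £68,000 + £12,500 = £381,500
  Less exemption £31,000 → base £350,500
  £350,500 × 11% = £38,555

Excess of tentative minimum tax over ordinary income tax: £38,555 − £29,260 = £9,295.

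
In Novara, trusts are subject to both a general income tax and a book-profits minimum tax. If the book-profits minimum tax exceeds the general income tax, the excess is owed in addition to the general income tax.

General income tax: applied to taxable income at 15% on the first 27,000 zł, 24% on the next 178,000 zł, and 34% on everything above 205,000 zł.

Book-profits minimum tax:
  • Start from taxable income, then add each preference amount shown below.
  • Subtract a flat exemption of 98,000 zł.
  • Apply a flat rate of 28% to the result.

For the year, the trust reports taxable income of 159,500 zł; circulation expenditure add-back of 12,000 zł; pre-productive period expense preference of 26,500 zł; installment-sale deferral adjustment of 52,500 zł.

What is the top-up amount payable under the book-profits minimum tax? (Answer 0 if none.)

Book-profits minimum tax:
  Adjusted income: 159,500 zł + 12,000 zł + 26,500 zł + 52,500 zł = 250,500 zł
  Less exemption 98,000 zł → base 152,500 zł
  152,500 zł × 28% = 42,700 zł

General income tax:
  27,000 zł × 15% = 4,050 zł
  132,500 zł × 24% = 31,800 zł
  → 35,850 zł

Excess of book-profits minimum tax over general income tax: 42,700 zł − 35,850 zł = 6,850 zł.

6,850 zł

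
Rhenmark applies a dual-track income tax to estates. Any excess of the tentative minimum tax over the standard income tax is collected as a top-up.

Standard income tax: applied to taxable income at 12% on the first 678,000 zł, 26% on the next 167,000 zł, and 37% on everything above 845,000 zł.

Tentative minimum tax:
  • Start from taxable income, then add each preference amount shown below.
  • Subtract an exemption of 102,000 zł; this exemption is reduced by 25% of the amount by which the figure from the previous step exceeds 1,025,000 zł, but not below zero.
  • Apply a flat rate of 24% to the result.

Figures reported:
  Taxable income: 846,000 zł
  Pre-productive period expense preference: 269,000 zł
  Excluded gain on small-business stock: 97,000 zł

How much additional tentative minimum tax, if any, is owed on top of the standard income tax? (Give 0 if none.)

Standard income tax:
  678,000 zł × 12% = 81,360 zł
  167,000 zł × 26% = 43,420 zł
  1,000 zł × 37% = 370 zł
  → 125,150 zł

Tentative minimum tax:
  Adjusted income: 846,000 zł + 269,000 zł + 97,000 zł = 1,212,000 zł
  Exemption: 102,000 zł − 25% × (1,212,000 zł − 1,025,000 zł) = 102,000 zł − 46,750 zł = 55,250 zł
  Base: 1,212,000 zł − 55,250 zł = 1,156,750 zł
  1,156,750 zł × 24% = 277,620 zł

Excess of tentative minimum tax over standard income tax: 277,620 zł − 125,150 zł = 152,470 zł.

152,470 zł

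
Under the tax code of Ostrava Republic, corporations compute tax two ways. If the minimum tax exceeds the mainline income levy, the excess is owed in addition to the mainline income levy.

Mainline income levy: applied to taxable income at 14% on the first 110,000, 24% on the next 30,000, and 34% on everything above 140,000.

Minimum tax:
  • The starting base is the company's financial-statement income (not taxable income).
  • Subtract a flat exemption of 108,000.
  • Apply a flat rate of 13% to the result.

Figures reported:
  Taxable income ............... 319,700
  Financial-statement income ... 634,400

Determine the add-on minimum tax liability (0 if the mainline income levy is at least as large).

Minimum tax:
  Base (financial-statement income): 634,400
  Less exemption 108,000 → base 526,400
  526,400 × 13% = 68,432

Mainline income levy:
  110,000 × 14% = 15,400
  30,000 × 24% = 7,200
  179,700 × 34% = 61,098
  → 83,698

68,432 ≤ 83,698, so no add-on is due.

0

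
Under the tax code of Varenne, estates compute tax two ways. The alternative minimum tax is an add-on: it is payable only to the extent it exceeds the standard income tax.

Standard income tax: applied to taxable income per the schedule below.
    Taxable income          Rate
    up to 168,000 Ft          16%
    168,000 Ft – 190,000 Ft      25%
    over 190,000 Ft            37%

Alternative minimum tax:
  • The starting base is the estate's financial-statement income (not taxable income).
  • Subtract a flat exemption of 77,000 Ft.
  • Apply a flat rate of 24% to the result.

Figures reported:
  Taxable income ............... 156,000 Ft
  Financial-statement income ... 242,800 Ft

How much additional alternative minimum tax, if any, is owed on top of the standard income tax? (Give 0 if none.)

14,832 Ft

Alternative minimum tax:
  Base (financial-statement income): 242,800 Ft
  Less exemption 77,000 Ft → base 165,800 Ft
  165,800 Ft × 24% = 39,792 Ft

Standard income tax:
  156,000 Ft × 16% = 24,960 Ft

Excess of alternative minimum tax over standard income tax: 39,792 Ft − 24,960 Ft = 14,832 Ft.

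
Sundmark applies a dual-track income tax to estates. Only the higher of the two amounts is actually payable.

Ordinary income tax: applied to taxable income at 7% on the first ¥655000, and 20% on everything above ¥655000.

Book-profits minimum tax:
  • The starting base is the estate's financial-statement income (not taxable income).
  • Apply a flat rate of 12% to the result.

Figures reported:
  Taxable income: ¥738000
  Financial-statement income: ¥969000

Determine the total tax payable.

Book-profits minimum tax:
  Base (financial-statement income): ¥969000
  ¥969000 × 12% = ¥116280

Ordinary income tax:
  ¥655000 × 7% = ¥45850
  ¥83000 × 20% = ¥16600
  → ¥62450

¥116280 > ¥62450, so the book-profits minimum tax is the binding amount.

¥116280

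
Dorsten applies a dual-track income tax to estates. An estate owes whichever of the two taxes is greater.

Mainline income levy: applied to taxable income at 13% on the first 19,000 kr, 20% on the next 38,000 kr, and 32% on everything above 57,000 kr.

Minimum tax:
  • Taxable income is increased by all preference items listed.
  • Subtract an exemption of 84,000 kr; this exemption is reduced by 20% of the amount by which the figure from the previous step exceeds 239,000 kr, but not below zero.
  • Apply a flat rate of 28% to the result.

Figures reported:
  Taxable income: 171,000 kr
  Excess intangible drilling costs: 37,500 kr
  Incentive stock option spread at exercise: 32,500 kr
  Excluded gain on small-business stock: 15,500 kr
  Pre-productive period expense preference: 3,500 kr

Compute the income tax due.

50,456 kr

Minimum tax:
  Adjusted income: 171,000 kr + 37,500 kr + 32,500 kr + 15,500 kr + 3,500 kr = 260,000 kr
  Exemption: 84,000 kr − 20% × (260,000 kr − 239,000 kr) = 84,000 kr − 4,200 kr = 79,800 kr
  Base: 260,000 kr − 79,800 kr = 180,200 kr
  180,200 kr × 28% = 50,456 kr

Mainline income levy:
  19,000 kr × 13% = 2,470 kr
  38,000 kr × 20% = 7,600 kr
  114,000 kr × 32% = 36,480 kr
  → 46,550 kr

50,456 kr > 46,550 kr, so the minimum tax is the binding amount.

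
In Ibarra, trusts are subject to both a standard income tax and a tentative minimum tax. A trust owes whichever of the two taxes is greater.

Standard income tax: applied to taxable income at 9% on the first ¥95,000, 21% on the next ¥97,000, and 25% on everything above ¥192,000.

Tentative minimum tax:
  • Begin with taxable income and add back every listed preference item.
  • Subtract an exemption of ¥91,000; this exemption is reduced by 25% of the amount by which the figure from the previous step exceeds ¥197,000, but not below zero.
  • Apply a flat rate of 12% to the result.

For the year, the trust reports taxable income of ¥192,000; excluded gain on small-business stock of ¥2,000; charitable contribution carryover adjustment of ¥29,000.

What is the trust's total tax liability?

¥28,920

Tentative minimum tax:
  Adjusted income: ¥192,000 + ¥2,000 + ¥29,000 = ¥223,000
  Exemption: ¥91,000 − 25% × (¥223,000 − ¥197,000) = ¥91,000 − ¥6,500 = ¥84,500
  Base: ¥223,000 − ¥84,500 = ¥138,500
  ¥138,500 × 12% = ¥16,620

Standard income tax:
  ¥95,000 × 9% = ¥8,550
  ¥97,000 × 21% = ¥20,370
  → ¥28,920

¥28,920 > ¥16,620, so the standard income tax governs.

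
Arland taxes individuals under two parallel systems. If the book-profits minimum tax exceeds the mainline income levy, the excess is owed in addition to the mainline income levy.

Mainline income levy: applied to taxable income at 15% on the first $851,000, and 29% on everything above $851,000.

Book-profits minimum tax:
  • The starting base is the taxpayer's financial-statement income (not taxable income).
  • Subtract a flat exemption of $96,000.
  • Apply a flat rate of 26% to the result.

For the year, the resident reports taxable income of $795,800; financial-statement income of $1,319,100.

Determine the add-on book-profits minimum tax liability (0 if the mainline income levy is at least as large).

$198,636

Book-profits minimum tax:
  Base (financial-statement income): $1,319,100
  Less exemption $96,000 → base $1,223,100
  $1,223,100 × 26% = $318,006

Mainline income levy:
  $795,800 × 15% = $119,370

Excess of book-profits minimum tax over mainline income levy: $318,006 − $119,370 = $198,636.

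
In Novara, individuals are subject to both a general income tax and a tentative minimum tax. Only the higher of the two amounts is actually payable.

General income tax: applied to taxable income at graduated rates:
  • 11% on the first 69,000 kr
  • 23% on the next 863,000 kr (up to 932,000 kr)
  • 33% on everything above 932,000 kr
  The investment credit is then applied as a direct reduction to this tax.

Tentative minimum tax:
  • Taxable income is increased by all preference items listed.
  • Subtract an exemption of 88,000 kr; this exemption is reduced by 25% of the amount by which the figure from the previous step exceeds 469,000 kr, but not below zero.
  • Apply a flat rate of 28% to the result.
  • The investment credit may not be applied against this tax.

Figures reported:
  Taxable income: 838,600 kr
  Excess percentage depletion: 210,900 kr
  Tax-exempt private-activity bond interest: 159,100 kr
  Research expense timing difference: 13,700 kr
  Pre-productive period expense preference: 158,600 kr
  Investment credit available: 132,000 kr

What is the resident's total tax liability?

386,652 kr

Tentative minimum tax:
  Adjusted income: 838,600 kr + 210,900 kr + 159,100 kr + 13,700 kr + 158,600 kr = 1,380,900 kr
  Exemption: 25% × (1,380,900 kr − 469,000 kr) = 227,975 kr ≥ 88,000 kr, so the exemption is fully phased out
  Base: 1,380,900 kr − 0 kr = 1,380,900 kr
  1,380,900 kr × 28% = 386,652 kr

General income tax:
  69,000 kr × 11% = 7,590 kr
  769,600 kr × 23% = 177,008 kr
  → 184,598 kr
  Less investment credit 132,000 kr → 52,598 kr

386,652 kr > 52,598 kr, so the tentative minimum tax is the binding amount.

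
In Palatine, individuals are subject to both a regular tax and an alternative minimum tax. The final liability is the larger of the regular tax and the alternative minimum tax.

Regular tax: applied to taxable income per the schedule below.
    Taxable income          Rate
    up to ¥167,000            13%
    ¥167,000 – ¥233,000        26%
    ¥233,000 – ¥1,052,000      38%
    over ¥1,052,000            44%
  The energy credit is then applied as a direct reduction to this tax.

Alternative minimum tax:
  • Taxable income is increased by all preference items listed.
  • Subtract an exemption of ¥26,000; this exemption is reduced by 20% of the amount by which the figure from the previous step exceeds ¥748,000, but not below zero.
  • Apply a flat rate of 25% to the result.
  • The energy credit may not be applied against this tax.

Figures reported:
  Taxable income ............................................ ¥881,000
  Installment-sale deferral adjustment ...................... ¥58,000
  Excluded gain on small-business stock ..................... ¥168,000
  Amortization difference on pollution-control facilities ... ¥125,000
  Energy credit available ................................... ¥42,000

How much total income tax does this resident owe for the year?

Alternative minimum tax:
  Adjusted income: ¥881,000 + ¥58,000 + ¥168,000 + ¥125,000 = ¥1,232,000
  Exemption: 20% × (¥1,232,000 − ¥748,000) = ¥96,800 ≥ ¥26,000, so the exemption is fully phased out
  Base: ¥1,232,000 − ¥0 = ¥1,232,000
  ¥1,232,000 × 25% = ¥308,000

Regular tax:
  ¥167,000 × 13% = ¥21,710
  ¥66,000 × 26% = ¥17,160
  ¥648,000 × 38% = ¥246,240
  → ¥285,110
  Less energy credit ¥42,000 → ¥243,110

¥308,000 > ¥243,110, so the alternative minimum tax is the binding amount.

¥308,000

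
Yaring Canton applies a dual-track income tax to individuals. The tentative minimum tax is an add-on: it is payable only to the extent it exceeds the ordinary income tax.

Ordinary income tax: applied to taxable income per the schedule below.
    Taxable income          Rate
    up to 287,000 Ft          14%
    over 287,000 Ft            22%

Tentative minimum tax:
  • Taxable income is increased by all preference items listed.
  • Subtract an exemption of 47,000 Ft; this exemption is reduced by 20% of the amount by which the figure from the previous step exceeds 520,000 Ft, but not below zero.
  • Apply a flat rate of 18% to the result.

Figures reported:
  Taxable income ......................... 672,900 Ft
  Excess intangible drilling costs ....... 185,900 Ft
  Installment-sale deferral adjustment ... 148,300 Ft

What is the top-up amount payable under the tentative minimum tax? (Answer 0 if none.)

56,200 Ft

Ordinary income tax:
  287,000 Ft × 14% = 40,180 Ft
  385,900 Ft × 22% = 84,898 Ft
  → 125,078 Ft

Tentative minimum tax:
  Adjusted income: 672,900 Ft + 185,900 Ft + 148,300 Ft = 1,007,100 Ft
  Exemption: 20% × (1,007,100 Ft − 520,000 Ft) = 97,420 Ft ≥ 47,000 Ft, so the exemption is fully phased out
  Base: 1,007,100 Ft − 0 Ft = 1,007,100 Ft
  1,007,100 Ft × 18% = 181,278 Ft

Excess of tentative minimum tax over ordinary income tax: 181,278 Ft − 125,078 Ft = 56,200 Ft.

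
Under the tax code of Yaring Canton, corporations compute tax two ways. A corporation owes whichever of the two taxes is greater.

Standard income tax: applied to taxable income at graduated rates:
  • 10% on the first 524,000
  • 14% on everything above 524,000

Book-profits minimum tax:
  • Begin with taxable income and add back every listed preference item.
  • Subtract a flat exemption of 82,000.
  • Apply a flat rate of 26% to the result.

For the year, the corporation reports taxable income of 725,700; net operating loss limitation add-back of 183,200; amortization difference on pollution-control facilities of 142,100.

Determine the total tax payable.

251,940

Book-profits minimum tax:
  Adjusted income: 725,700 + 183,200 + 142,100 = 1,051,000
  Less exemption 82,000 → base 969,000
  969,000 × 26% = 251,940

Standard income tax:
  524,000 × 10% = 52,400
  201,700 × 14% = 28,238
  → 80,638

251,940 > 80,638, so the book-profits minimum tax is the binding amount.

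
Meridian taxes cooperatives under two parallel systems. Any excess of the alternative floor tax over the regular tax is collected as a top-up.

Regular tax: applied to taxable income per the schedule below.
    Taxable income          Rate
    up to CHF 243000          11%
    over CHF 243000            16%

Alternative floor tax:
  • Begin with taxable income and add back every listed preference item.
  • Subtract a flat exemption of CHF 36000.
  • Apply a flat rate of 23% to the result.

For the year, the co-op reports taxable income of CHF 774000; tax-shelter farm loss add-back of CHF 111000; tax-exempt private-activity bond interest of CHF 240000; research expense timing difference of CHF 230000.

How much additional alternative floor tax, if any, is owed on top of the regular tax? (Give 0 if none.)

Alternative floor tax:
  Adjusted income: CHF 774000 + CHF 111000 + CHF 240000 + CHF 230000 = CHF 1355000
  Less exemption CHF 36000 → base CHF 1319000
  CHF 1319000 × 23% = CHF 303370

Regular tax:
  CHF 243000 × 11% = CHF 26730
  CHF 531000 × 16% = CHF 84960
  → CHF 111690

Excess of alternative floor tax over regular tax: CHF 303370 − CHF 111690 = CHF 191680.

CHF 191680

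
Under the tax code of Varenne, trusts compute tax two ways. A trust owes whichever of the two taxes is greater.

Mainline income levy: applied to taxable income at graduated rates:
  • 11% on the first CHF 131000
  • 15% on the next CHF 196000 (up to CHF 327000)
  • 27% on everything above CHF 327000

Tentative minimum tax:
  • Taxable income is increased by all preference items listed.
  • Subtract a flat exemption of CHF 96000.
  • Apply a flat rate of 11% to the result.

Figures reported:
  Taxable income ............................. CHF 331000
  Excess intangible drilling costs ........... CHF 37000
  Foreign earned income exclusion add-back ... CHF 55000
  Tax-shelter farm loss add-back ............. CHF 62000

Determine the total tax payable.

Tentative minimum tax:
  Adjusted income: CHF 331000 + CHF 37000 + CHF 55000 + CHF 62000 = CHF 485000
  Less exemption CHF 96000 → base CHF 389000
  CHF 389000 × 11% = CHF 42790

Mainline income levy:
  CHF 131000 × 11% = CHF 14410
  CHF 196000 × 15% = CHF 29400
  CHF 4000 × 27% = CHF 1080
  → CHF 44890

CHF 44890 > CHF 42790, so the mainline income levy governs.

CHF 44890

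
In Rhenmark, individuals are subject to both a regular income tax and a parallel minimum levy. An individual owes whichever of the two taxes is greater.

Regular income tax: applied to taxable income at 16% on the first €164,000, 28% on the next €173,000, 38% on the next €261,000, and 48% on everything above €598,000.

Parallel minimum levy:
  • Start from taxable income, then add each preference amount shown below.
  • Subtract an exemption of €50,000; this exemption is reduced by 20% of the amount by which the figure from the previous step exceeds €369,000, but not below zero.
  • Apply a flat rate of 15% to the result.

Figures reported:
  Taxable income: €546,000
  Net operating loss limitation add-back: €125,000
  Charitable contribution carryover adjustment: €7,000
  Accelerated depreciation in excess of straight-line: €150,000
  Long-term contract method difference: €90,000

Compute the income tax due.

Parallel minimum levy:
  Adjusted income: €546,000 + €125,000 + €7,000 + €150,000 + €90,000 = €918,000
  Exemption: 20% × (€918,000 − €369,000) = €109,800 ≥ €50,000, so the exemption is fully phased out
  Base: €918,000 − €0 = €918,000
  €918,000 × 15% = €137,700

Regular income tax:
  €164,000 × 16% = €26,240
  €173,000 × 28% = €48,440
  €209,000 × 38% = €79,420
  → €154,100

€154,100 > €137,700, so the regular income tax governs.

€154,100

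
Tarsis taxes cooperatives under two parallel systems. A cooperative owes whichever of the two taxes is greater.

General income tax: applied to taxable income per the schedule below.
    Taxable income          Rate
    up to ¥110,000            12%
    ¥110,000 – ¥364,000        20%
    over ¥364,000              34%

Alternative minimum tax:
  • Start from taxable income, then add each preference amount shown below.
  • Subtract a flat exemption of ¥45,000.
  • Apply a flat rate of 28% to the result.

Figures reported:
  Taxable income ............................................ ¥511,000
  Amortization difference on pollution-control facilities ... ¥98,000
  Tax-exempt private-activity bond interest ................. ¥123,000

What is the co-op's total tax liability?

Alternative minimum tax:
  Adjusted income: ¥511,000 + ¥98,000 + ¥123,000 = ¥732,000
  Less exemption ¥45,000 → base ¥687,000
  ¥687,000 × 28% = ¥192,360

General income tax:
  ¥110,000 × 12% = ¥13,200
  ¥254,000 × 20% = ¥50,800
  ¥147,000 × 34% = ¥49,980
  → ¥113,980

¥192,360 > ¥113,980, so the alternative minimum tax is the binding amount.

¥192,360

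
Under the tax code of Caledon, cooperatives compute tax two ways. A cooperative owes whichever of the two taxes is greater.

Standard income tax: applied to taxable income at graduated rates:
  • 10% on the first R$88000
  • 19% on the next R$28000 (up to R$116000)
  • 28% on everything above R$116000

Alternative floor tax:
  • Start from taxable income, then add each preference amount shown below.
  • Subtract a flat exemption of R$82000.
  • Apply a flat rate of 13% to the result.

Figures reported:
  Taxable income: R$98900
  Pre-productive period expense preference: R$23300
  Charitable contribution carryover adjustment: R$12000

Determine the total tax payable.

Alternative floor tax:
  Adjusted income: R$98900 + R$23300 + R$12000 = R$134200
  Less exemption R$82000 → base R$52200
  R$52200 × 13% = R$6786

Standard income tax:
  R$88000 × 10% = R$8800
  R$10900 × 19% = R$2071
  → R$10871

R$10871 > R$6786, so the standard income tax governs.

R$10871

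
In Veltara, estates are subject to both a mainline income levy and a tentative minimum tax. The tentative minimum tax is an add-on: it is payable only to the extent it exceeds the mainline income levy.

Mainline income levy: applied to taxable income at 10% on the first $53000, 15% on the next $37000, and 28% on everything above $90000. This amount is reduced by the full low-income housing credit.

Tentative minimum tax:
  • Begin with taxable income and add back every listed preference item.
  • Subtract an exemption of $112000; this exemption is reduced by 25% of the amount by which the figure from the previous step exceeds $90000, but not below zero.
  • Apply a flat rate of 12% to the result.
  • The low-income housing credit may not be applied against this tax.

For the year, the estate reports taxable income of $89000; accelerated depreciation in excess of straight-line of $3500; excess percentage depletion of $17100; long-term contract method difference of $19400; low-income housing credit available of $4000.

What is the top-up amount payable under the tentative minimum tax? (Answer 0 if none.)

$0

Mainline income levy:
  $53000 × 10% = $5300
  $36000 × 15% = $5400
  → $10700
  Less low-income housing credit $4000 → $6700

Tentative minimum tax:
  Adjusted income: $89000 + $3500 + $17100 + $19400 = $129000
  Exemption: $112000 − 25% × ($129000 − $90000) = $112000 − $9750 = $102250
  Base: $129000 − $102250 = $26750
  $26750 × 12% = $3210

$3210 ≤ $6700, so no add-on is due.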